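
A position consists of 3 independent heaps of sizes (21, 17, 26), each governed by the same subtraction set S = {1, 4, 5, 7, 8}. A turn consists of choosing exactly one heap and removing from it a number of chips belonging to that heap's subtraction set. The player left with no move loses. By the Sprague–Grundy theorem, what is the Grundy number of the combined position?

4

All heaps use S = {1, 4, 5, 7, 8}:
n :  0  1  2  3  4  5  6  7  8  9 10 11 12 13 14 15 16 17 18 19 20 21 22 23 24 25 26
G :  0  1  0  1  2  3  2  3  4  5  4  0  1  0  1  2  3  2  3  4  5  4  0  1  0  1  2
Heap A: G(21) = 4.
Heap B: G(17) = 2.
Heap C: G(26) = 2.
Combined Grundy value = 4 ⊕ 2 ⊕ 2 = 4.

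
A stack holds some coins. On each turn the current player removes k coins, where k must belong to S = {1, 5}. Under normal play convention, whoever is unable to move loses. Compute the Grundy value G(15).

1

n :  0  1  2  3  4  5  6  7  8  9 10 11 12 13 14 15
G :  0  1  0  1  0  1  0  1  0  1  0  1  0  1  0  1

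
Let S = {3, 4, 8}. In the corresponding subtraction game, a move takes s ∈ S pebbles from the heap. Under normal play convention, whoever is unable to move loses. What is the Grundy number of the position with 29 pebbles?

1

n :  0  1  2  3  4  5  6  7  8  9 10 11 12 13 14 15 16 17 18 19 20 21 22 23 24 25 26 27 28 29
G :  0  0  0  1  1  1  2  0  2  3  1  3  0  0  0  1  1  1  2  0  2  3  1  3  0  0  0  1  1  1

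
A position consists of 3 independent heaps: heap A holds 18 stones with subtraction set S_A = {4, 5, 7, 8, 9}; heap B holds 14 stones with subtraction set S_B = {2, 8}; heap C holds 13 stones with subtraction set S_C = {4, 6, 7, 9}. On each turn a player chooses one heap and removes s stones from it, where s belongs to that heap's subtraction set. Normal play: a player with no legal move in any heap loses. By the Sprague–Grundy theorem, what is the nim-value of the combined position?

Heap A, S = {4, 5, 7, 8, 9}:
n :  0  1  2  3  4  5  6  7  8  9 10 11 12 13 14 15 16 17 18
G :  0  0  0  0  1  1  1  1  2  2  2  2  3  0  0  0  0  1  1
G_A(18) = 1.
Heap B, S = {2, 8}:
G(0) = 0
G(1) = mex{} = 0
G(2) = mex{0} = 1
G(3) = mex{0} = 1
G(4) = mex{1} = 0
G(5) = mex{1} = 0
G(6) = mex{0} = 1
G(7) = mex{0} = 1
G(8) = mex{1,0} = 2
G(9) = mex{1,0} = 2
G(10) = mex{2,1} = 0
G(11) = mex{2,1} = 0
G(12) = mex{0,0} = 1
G(13) = mex{0,0} = 1
G(14) = mex{1,1} = 0
G_B(14) = 0.
Heap C, S = {4, 6, 7, 9}:
G(0) = 0
G(1) = mex{} = 0
G(2) = mex{} = 0
G(3) = mex{} = 0
G(4) = mex{0} = 1
G(5) = mex{0} = 1
G(6) = mex{0,0} = 1
G(7) = mex{0,0,0} = 1
G(8) = mex{1,0,0} = 2
G(9) = mex{1,0,0,0} = 2
G(10) = mex{1,1,0,0} = 2
G(11) = mex{1,1,1,0} = 2
G(12) = mex{2,1,1,0} = 3
G(13) = mex{2,1,1,1} = 0
G_C(13) = 0.
Combined Grundy value = 1 ⊕ 0 ⊕ 0 = 1.

1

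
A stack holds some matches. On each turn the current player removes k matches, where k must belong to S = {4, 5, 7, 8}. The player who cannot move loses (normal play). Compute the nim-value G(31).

n :  0  1  2  3  4  5  6  7  8  9 10 11 12 13 14 15 16 17 18 19 20 21 22 23 24 25 26 27 28 29 30 31
G :  0  0  0  0  1  1  1  1  2  2  2  2  0  0  0  0  1  1  1  1  2  2  2  2  0  0  0  0  1  1  1  1

1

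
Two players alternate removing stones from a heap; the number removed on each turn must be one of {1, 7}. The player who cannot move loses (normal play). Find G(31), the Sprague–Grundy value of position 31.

1

G(0) = 0
G(1) = mex{0} = 1
G(2) = mex{1} = 0
G(3) = mex{0} = 1
G(4) = mex{1} = 0
G(5) = mex{0} = 1
G(6) = mex{1} = 0
G(7) = mex{0,0} = 1
G(8) = mex{1,1} = 0
G(9) = mex{0,0} = 1
G(10) = mex{1,1} = 0
G(11) = mex{0,0} = 1
G(12) = mex{1,1} = 0
G(13) = mex{0,0} = 1
G(14) = mex{1,1} = 0
G(15) = mex{0,0} = 1
G(16) = mex{1,1} = 0
G(17) = mex{0,0} = 1
G(18) = mex{1,1} = 0
G(19) = mex{0,0} = 1
G(20) = mex{1,1} = 0
G(21) = mex{0,0} = 1
G(22) = mex{1,1} = 0
G(23) = mex{0,0} = 1
G(24) = mex{1,1} = 0
G(25) = mex{0,0} = 1
G(26) = mex{1,1} = 0
G(27) = mex{0,0} = 1
G(28) = mex{1,1} = 0
G(29) = mex{0,0} = 1
G(30) = mex{1,1} = 0
G(31) = mex{0,0} = 1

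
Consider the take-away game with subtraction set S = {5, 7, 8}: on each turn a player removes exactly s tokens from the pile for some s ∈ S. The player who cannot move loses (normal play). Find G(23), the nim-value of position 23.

2

n :  0  1  2  3  4  5  6  7  8  9 10 11 12 13 14 15 16 17 18 19 20 21 22 23
G :  0  0  0  0  0  1  1  1  1  1  2  2  2  0  0  0  0  0  1  1  1  1  1  2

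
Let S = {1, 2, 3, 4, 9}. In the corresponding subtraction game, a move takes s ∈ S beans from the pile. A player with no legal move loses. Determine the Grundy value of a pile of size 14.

4

G(0) = 0
G(1) = mex{0} = 1
G(2) = mex{1,0} = 2
G(3) = mex{2,1,0} = 3
G(4) = mex{3,2,1,0} = 4
G(5) = mex{4,3,2,1} = 0
G(6) = mex{0,4,3,2} = 1
G(7) = mex{1,0,4,3} = 2
G(8) = mex{2,1,0,4} = 3
G(9) = mex{3,2,1,0,0} = 4
G(10) = mex{4,3,2,1,1} = 0
G(11) = mex{0,4,3,2,2} = 1
G(12) = mex{1,0,4,3,3} = 2
G(13) = mex{2,1,0,4,4} = 3
G(14) = mex{3,2,1,0,0} = 4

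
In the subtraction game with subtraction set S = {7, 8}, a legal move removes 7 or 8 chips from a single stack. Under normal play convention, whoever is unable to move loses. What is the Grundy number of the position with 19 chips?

n :  0  1  2  3  4  5  6  7  8  9 10 11 12 13 14 15 16 17 18 19
G :  0  0  0  0  0  0  0  1  1  1  1  1  1  1  2  0  0  0  0  0

0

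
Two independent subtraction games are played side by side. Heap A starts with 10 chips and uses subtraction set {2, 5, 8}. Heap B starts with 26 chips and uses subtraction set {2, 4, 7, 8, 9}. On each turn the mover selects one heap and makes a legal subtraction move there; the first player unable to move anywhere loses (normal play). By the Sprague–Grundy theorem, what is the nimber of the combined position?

2

Heap A, S = {2, 5, 8}:
G(0) = 0
G(1) = mex{} = 0
G(2) = mex{0} = 1
G(3) = mex{0} = 1
G(4) = mex{1} = 0
G(5) = mex{1,0} = 2
G(6) = mex{0,0} = 1
G(7) = mex{2,1} = 0
G(8) = mex{1,1,0} = 2
G(9) = mex{0,0,0} = 1
G(10) = mex{2,2,1} = 0
G_A(10) = 0.
Heap B, S = {2, 4, 7, 8, 9}:
n :  0  1  2  3  4  5  6  7  8  9 10 11 12 13 14 15 16 17 18 19 20 21 22 23 24 25 26
G :  0  0  1  1  2  2  0  3  1  4  2  0  0  1  1  2  2  0  3  1  4  2  0  0  1  1  2
G_B(26) = 2.
Combined Grundy value = 0 ⊕ 2 = 2.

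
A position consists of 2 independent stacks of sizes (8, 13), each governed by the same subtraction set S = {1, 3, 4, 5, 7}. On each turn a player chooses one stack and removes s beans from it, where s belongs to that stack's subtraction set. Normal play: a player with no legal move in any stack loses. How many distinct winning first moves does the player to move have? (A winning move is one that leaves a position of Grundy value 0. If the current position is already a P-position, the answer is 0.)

All stacks use S = {1, 3, 4, 5, 7}:
G(0) = 0
G(1) = mex{0} = 1
G(2) = mex{1} = 0
G(3) = mex{0,0} = 1
G(4) = mex{1,1,0} = 2
G(5) = mex{2,0,1,0} = 3
G(6) = mex{3,1,0,1} = 2
G(7) = mex{2,2,1,0,0} = 3
G(8) = mex{3,3,2,1,1} = 0
G(9) = mex{0,2,3,2,0} = 1
G(10) = mex{1,3,2,3,1} = 0
G(11) = mex{0,0,3,2,2} = 1
G(12) = mex{1,1,0,3,3} = 2
G(13) = mex{2,0,1,0,2} = 3
Stack A: G(8) = 0.
Stack B: G(13) = 3.
Combined Grundy value = 0 ⊕ 3 = 3.
A winning move leaves total XOR = 0, i.e. changes one component's Grundy value g to g ⊕ X where X is the current total.
Stack A: need g' = 0⊕3 = 3. Options: 8−1→G=3, 8−3→G=3, 8−4→G=2, 8−5→G=1, 8−7→G=1. Hits: 2.
Stack B: need g' = 3⊕3 = 0. Options: 13−1→G=2, 13−3→G=0, 13−4→G=1, 13−5→G=0, 13−7→G=2. Hits: 2.

4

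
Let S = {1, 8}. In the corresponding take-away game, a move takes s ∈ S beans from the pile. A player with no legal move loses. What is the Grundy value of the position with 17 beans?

G(0) = 0
G(1) = mex{0} = 1
G(2) = mex{1} = 0
G(3) = mex{0} = 1
G(4) = mex{1} = 0
G(5) = mex{0} = 1
G(6) = mex{1} = 0
G(7) = mex{0} = 1
G(8) = mex{1,0} = 2
G(9) = mex{2,1} = 0
G(10) = mex{0,0} = 1
G(11) = mex{1,1} = 0
G(12) = mex{0,0} = 1
G(13) = mex{1,1} = 0
G(14) = mex{0,0} = 1
G(15) = mex{1,1} = 0
G(16) = mex{0,2} = 1
G(17) = mex{1,0} = 2

2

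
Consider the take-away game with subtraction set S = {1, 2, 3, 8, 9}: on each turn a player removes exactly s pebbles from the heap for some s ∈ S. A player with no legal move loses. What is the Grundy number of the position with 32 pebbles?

2

G(0) = 0
G(1) = mex{0} = 1
G(2) = mex{1,0} = 2
G(3) = mex{2,1,0} = 3
G(4) = mex{3,2,1} = 0
G(5) = mex{0,3,2} = 1
G(6) = mex{1,0,3} = 2
G(7) = mex{2,1,0} = 3
G(8) = mex{3,2,1,0} = 4
G(9) = mex{4,3,2,1,0} = 5
G(10) = mex{5,4,3,2,1} = 0
G(11) = mex{0,5,4,3,2} = 1
G(12) = mex{1,0,5,0,3} = 2
G(13) = mex{2,1,0,1,0} = 3
G(14) = mex{3,2,1,2,1} = 0
G(15) = mex{0,3,2,3,2} = 1
G(16) = mex{1,0,3,4,3} = 2
G(17) = mex{2,1,0,5,4} = 3
G(18) = mex{3,2,1,0,5} = 4
G(19) = mex{4,3,2,1,0} = 5
G(20) = mex{5,4,3,2,1} = 0
G(21) = mex{0,5,4,3,2} = 1
G(22) = mex{1,0,5,0,3} = 2
G(23) = mex{2,1,0,1,0} = 3
G(24) = mex{3,2,1,2,1} = 0
G(25) = mex{0,3,2,3,2} = 1
G(26) = mex{1,0,3,4,3} = 2
G(27) = mex{2,1,0,5,4} = 3
G(28) = mex{3,2,1,0,5} = 4
G(29) = mex{4,3,2,1,0} = 5
G(30) = mex{5,4,3,2,1} = 0
G(31) = mex{0,5,4,3,2} = 1
G(32) = mex{1,0,5,0,3} = 2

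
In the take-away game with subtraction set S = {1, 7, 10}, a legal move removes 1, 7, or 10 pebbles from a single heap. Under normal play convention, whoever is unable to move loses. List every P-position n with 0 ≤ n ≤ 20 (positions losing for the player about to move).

n :  0  1  2  3  4  5  6  7  8  9 10 11 12 13 14 15 16 17 18 19 20
G :  0  1  0  1  0  1  0  1  0  1  2  3  2  3  2  3  2  0  1  0  1
P-positions are exactly the n with G(n) = 0.

0, 2, 4, 6, 8, 17, 19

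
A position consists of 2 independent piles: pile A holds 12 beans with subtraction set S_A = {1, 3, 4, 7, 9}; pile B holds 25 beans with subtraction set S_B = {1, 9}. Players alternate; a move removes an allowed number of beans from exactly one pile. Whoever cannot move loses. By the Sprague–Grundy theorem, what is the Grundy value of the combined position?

Pile A, S = {1, 3, 4, 7, 9}:
G(0) = 0
G(1) = mex{0} = 1
G(2) = mex{1} = 0
G(3) = mex{0,0} = 1
G(4) = mex{1,1,0} = 2
G(5) = mex{2,0,1} = 3
G(6) = mex{3,1,0} = 2
G(7) = mex{2,2,1,0} = 3
G(8) = mex{3,3,2,1} = 0
G(9) = mex{0,2,3,0,0} = 1
G(10) = mex{1,3,2,1,1} = 0
G(11) = mex{0,0,3,2,0} = 1
G(12) = mex{1,1,0,3,1} = 2
G_A(12) = 2.
Pile B, S = {1, 9}:
n :  0  1  2  3  4  5  6  7  8  9 10 11 12 13 14 15 16 17 18 19 20 21 22 23 24 25
G :  0  1  0  1  0  1  0  1  0  1  0  1  0  1  0  1  0  1  0  1  0  1  0  1  0  1
G_B(25) = 1.
Combined Grundy value = 2 ⊕ 1 = 3.

3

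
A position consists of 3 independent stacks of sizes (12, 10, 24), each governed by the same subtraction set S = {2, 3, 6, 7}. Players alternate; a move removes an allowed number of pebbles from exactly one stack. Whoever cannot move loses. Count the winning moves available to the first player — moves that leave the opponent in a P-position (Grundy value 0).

4

All stacks use S = {2, 3, 6, 7}:
G(0) = 0
G(1) = mex{} = 0
G(2) = mex{0} = 1
G(3) = mex{0,0} = 1
G(4) = mex{1,0} = 2
G(5) = mex{1,1} = 0
G(6) = mex{2,1,0} = 3
G(7) = mex{0,2,0,0} = 1
G(8) = mex{3,0,1,0} = 2
G(9) = mex{1,3,1,1} = 0
G(10) = mex{2,1,2,1} = 0
G(11) = mex{0,2,0,2} = 1
G(12) = mex{0,0,3,0} = 1
G(13) = mex{1,0,1,3} = 2
G(14) = mex{1,1,2,1} = 0
G(15) = mex{2,1,0,2} = 3
G(16) = mex{0,2,0,0} = 1
G(17) = mex{3,0,1,0} = 2
G(18) = mex{1,3,1,1} = 0
G(19) = mex{2,1,2,1} = 0
G(20) = mex{0,2,0,2} = 1
G(21) = mex{0,0,3,0} = 1
G(22) = mex{1,0,1,3} = 2
G(23) = mex{1,1,2,1} = 0
G(24) = mex{2,1,0,2} = 3
Stack A: G(12) = 1.
Stack B: G(10) = 0.
Stack C: G(24) = 3.
Combined Grundy value = 1 ⊕ 0 ⊕ 3 = 2.
A winning move leaves total XOR = 0, i.e. changes one component's Grundy value g to g ⊕ X where X is the current total.
Stack A: need g' = 1⊕2 = 3. Options: 12−2→G=0, 12−3→G=0, 12−6→G=3, 12−7→G=0. Hits: 1.
Stack B: need g' = 0⊕2 = 2. Options: 10−2→G=2, 10−3→G=1, 10−6→G=2, 10−7→G=1. Hits: 2.
Stack C: need g' = 3⊕2 = 1. Options: 24−2→G=2, 24−3→G=1, 24−6→G=0, 24−7→G=2. Hits: 1.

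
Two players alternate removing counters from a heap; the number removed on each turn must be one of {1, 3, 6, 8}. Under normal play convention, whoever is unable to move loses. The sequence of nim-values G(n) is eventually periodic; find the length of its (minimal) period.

G(0) = 0
G(1) = mex{0} = 1
G(2) = mex{1} = 0
G(3) = mex{0,0} = 1
G(4) = mex{1,1} = 0
G(5) = mex{0,0} = 1
G(6) = mex{1,1,0} = 2
G(7) = mex{2,0,1} = 3
G(8) = mex{3,1,0,0} = 2
G(9) = mex{2,2,1,1} = 0
G(10) = mex{0,3,0,0} = 1
G(11) = mex{1,2,1,1} = 0
G(12) = mex{0,0,2,0} = 1
G(13) = mex{1,1,3,1} = 0
G(14) = mex{0,0,2,2} = 1
G(15) = mex{1,1,0,3} = 2
G(16) = mex{2,0,1,2} = 3
G(17) = mex{3,1,0,0} = 2
G(18) = mex{2,2,1,1} = 0
G(19) = mex{0,3,0,0} = 1
G(n+9) = G(n) holds for n = 0,…,7 (a full window of length max(S) = 8), so the sequence is purely periodic with period 9.

9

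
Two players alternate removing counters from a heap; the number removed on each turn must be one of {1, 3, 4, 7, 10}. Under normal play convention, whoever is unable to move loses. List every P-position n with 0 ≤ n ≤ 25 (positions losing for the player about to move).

n :  0  1  2  3  4  5  6  7  8  9 10 11 12 13 14 15 16 17 18 19 20 21 22 23 24 25
G :  0  1  0  1  2  3  2  3  0  1  4  5  2  0  1  4  3  2  3  0  1  0  1  2  3  2
P-positions are exactly the n with G(n) = 0.

0, 2, 8, 13, 19, 21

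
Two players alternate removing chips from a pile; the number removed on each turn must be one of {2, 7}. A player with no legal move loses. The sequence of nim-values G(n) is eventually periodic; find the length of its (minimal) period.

9

G(0) = 0
G(1) = mex{} = 0
G(2) = mex{0} = 1
G(3) = mex{0} = 1
G(4) = mex{1} = 0
G(5) = mex{1} = 0
G(6) = mex{0} = 1
G(7) = mex{0,0} = 1
G(8) = mex{1,0} = 2
G(9) = mex{1,1} = 0
G(10) = mex{2,1} = 0
G(11) = mex{0,0} = 1
G(12) = mex{0,0} = 1
G(13) = mex{1,1} = 0
G(14) = mex{1,1} = 0
G(15) = mex{0,2} = 1
G(16) = mex{0,0} = 1
G(17) = mex{1,0} = 2
G(18) = mex{1,1} = 0
G(19) = mex{2,1} = 0
G(n+9) = G(n) holds for n = 0,…,6 (a full window of length max(S) = 7), so the sequence is purely periodic with period 9.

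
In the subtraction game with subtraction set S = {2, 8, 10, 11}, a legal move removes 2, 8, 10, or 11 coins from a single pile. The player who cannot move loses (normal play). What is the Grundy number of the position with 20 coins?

n :  0  1  2  3  4  5  6  7  8  9 10 11 12 13 14 15 16 17 18 19 20
G :  0  0  1  1  0  0  1  1  2  2  3  3  2  2  3  3  4  0  0  1  1

1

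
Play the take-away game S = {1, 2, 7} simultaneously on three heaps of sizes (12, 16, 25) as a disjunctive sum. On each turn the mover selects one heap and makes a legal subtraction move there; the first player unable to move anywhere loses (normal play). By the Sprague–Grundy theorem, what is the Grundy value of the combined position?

All heaps use S = {1, 2, 7}:
n :  0  1  2  3  4  5  6  7  8  9 10 11 12 13 14 15 16 17 18 19 20 21 22 23 24 25
G :  0  1  2  0  1  2  0  1  2  0  1  2  0  1  2  0  1  2  0  1  2  0  1  2  0  1
Heap A: G(12) = 0.
Heap B: G(16) = 1.
Heap C: G(25) = 1.
Combined Grundy value = 0 ⊕ 1 ⊕ 1 = 0.

0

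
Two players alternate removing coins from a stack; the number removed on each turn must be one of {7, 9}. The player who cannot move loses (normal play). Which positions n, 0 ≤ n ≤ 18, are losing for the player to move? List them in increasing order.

G(0) = 0
G(1) = mex{} = 0
G(2) = mex{} = 0
G(3) = mex{} = 0
G(4) = mex{} = 0
G(5) = mex{} = 0
G(6) = mex{} = 0
G(7) = mex{0} = 1
G(8) = mex{0} = 1
G(9) = mex{0,0} = 1
G(10) = mex{0,0} = 1
G(11) = mex{0,0} = 1
G(12) = mex{0,0} = 1
G(13) = mex{0,0} = 1
G(14) = mex{1,0} = 2
G(15) = mex{1,0} = 2
G(16) = mex{1,1} = 0
G(17) = mex{1,1} = 0
G(18) = mex{1,1} = 0
P-positions are exactly the n with G(n) = 0.

0, 1, 2, 3, 4, 5, 6, 16, 17, 18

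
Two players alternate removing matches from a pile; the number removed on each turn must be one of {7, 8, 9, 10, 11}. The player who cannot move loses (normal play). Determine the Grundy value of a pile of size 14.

2

n :  0  1  2  3  4  5  6  7  8  9 10 11 12 13 14
G :  0  0  0  0  0  0  0  1  1  1  1  1  1  1  2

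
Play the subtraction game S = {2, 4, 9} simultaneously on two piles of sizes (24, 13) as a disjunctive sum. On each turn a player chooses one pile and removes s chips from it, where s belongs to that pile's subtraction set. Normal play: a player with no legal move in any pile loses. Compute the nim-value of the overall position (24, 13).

All piles use S = {2, 4, 9}:
n :  0  1  2  3  4  5  6  7  8  9 10 11 12 13 14 15 16 17 18 19 20 21 22 23 24
G :  0  0  1  1  2  2  0  0  1  1  2  2  0  0  1  1  2  2  0  0  1  1  2  2  0
Pile A: G(24) = 0.
Pile B: G(13) = 0.
Combined Grundy value = 0 ⊕ 0 = 0.

0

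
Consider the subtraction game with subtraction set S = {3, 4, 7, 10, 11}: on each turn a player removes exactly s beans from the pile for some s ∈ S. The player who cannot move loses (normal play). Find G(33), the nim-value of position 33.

1

G(0) = 0
G(1) = mex{} = 0
G(2) = mex{} = 0
G(3) = mex{0} = 1
G(4) = mex{0,0} = 1
G(5) = mex{0,0} = 1
G(6) = mex{1,0} = 2
G(7) = mex{1,1,0} = 2
G(8) = mex{1,1,0} = 2
G(9) = mex{2,1,0} = 3
G(10) = mex{2,2,1,0} = 3
G(11) = mex{2,2,1,0,0} = 3
G(12) = mex{3,2,1,0,0} = 4
G(13) = mex{3,3,2,1,0} = 4
G(14) = mex{3,3,2,1,1} = 0
G(15) = mex{4,3,2,1,1} = 0
G(16) = mex{4,4,3,2,1} = 0
G(17) = mex{0,4,3,2,2} = 1
G(18) = mex{0,0,3,2,2} = 1
G(19) = mex{0,0,4,3,2} = 1
G(20) = mex{1,0,4,3,3} = 2
G(21) = mex{1,1,0,3,3} = 2
G(22) = mex{1,1,0,4,3} = 2
G(23) = mex{2,1,0,4,4} = 3
G(24) = mex{2,2,1,0,4} = 3
G(25) = mex{2,2,1,0,0} = 3
G(26) = mex{3,2,1,0,0} = 4
G(27) = mex{3,3,2,1,0} = 4
G(28) = mex{3,3,2,1,1} = 0
G(29) = mex{4,3,2,1,1} = 0
G(30) = mex{4,4,3,2,1} = 0
G(31) = mex{0,4,3,2,2} = 1
G(32) = mex{0,0,3,2,2} = 1
G(33) = mex{0,0,4,3,2} = 1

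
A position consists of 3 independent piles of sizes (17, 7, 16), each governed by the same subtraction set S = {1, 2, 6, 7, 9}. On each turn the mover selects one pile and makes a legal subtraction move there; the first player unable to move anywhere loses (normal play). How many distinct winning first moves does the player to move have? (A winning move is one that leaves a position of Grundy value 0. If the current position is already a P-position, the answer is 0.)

2

All piles use S = {1, 2, 6, 7, 9}:
G(0) = 0
G(1) = mex{0} = 1
G(2) = mex{1,0} = 2
G(3) = mex{2,1} = 0
G(4) = mex{0,2} = 1
G(5) = mex{1,0} = 2
G(6) = mex{2,1,0} = 3
G(7) = mex{3,2,1,0} = 4
G(8) = mex{4,3,2,1} = 0
G(9) = mex{0,4,0,2,0} = 1
G(10) = mex{1,0,1,0,1} = 2
G(11) = mex{2,1,2,1,2} = 0
G(12) = mex{0,2,3,2,0} = 1
G(13) = mex{1,0,4,3,1} = 2
G(14) = mex{2,1,0,4,2} = 3
G(15) = mex{3,2,1,0,3} = 4
G(16) = mex{4,3,2,1,4} = 0
G(17) = mex{0,4,0,2,0} = 1
Pile A: G(17) = 1.
Pile B: G(7) = 4.
Pile C: G(16) = 0.
Combined Grundy value = 1 ⊕ 4 ⊕ 0 = 5.
A winning move leaves total XOR = 0, i.e. changes one component's Grundy value g to g ⊕ X where X is the current total.
Pile A: need g' = 1⊕5 = 4. Options: 17−1→G=0, 17−2→G=4, 17−6→G=0, 17−7→G=2, 17−9→G=0. Hits: 1.
Pile B: need g' = 4⊕5 = 1. Options: 7−1→G=3, 7−2→G=2, 7−6→G=1, 7−7→G=0. Hits: 1.
Pile C: need g' = 0⊕5 = 5. Options: 16−1→G=4, 16−2→G=3, 16−6→G=2, 16−7→G=1, 16−9→G=4. Hits: 0.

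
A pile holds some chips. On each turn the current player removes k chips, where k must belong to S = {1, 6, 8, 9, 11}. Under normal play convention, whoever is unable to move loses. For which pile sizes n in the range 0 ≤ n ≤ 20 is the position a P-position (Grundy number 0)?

0, 2, 4, 7, 14, 17, 19

G(0) = 0
G(1) = mex{0} = 1
G(2) = mex{1} = 0
G(3) = mex{0} = 1
G(4) = mex{1} = 0
G(5) = mex{0} = 1
G(6) = mex{1,0} = 2
G(7) = mex{2,1} = 0
G(8) = mex{0,0,0} = 1
G(9) = mex{1,1,1,0} = 2
G(10) = mex{2,0,0,1} = 3
G(11) = mex{3,1,1,0,0} = 2
G(12) = mex{2,2,0,1,1} = 3
G(13) = mex{3,0,1,0,0} = 2
G(14) = mex{2,1,2,1,1} = 0
G(15) = mex{0,2,0,2,0} = 1
G(16) = mex{1,3,1,0,1} = 2
G(17) = mex{2,2,2,1,2} = 0
G(18) = mex{0,3,3,2,0} = 1
G(19) = mex{1,2,2,3,1} = 0
G(20) = mex{0,0,3,2,2} = 1
P-positions are exactly the n with G(n) = 0.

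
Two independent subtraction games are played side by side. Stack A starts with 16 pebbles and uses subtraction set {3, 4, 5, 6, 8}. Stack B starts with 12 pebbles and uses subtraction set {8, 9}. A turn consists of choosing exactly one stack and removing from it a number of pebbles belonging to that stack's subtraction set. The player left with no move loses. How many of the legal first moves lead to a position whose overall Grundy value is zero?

0

Stack A, S = {3, 4, 5, 6, 8}:
n :  0  1  2  3  4  5  6  7  8  9 10 11 12 13 14 15 16
G :  0  0  0  1  1  1  2  2  2  3  3  0  0  0  1  1  1
G_A(16) = 1.
Stack B, S = {8, 9}:
n :  0  1  2  3  4  5  6  7  8  9 10 11 12
G :  0  0  0  0  0  0  0  0  1  1  1  1  1
G_B(12) = 1.
Combined Grundy value = 1 ⊕ 1 = 0.
A winning move leaves total XOR = 0, i.e. changes one component's Grundy value g to g ⊕ X where X is the current total.
Stack A: target g' = 1⊕0 = 1, but every legal move changes the Grundy value (mex property), so 0 moves.
Stack B: target g' = 1⊕0 = 1, but every legal move changes the Grundy value (mex property), so 0 moves.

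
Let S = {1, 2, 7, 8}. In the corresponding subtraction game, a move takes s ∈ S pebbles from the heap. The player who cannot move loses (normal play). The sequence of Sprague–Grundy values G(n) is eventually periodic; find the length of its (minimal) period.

n :  0  1  2  3  4  5  6  7  8  9 10 11 12 13 14
G :  0  1  2  0  1  2  0  1  2  0  1  2  0  1  2
G(n+3) = G(n) holds for n = 0,…,7 (a full window of length max(S) = 8), so the sequence is purely periodic with period 3.

3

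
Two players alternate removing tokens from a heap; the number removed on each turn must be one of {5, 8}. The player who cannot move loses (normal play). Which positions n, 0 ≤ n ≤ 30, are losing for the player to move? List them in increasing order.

0, 1, 2, 3, 4, 13, 14, 15, 16, 17, 26, 27, 28, 29, 30

n :  0  1  2  3  4  5  6  7  8  9 10 11 12 13 14 15 16 17 18 19 20 21 22 23 24 25 26 27 28 29 30
G :  0  0  0  0  0  1  1  1  1  1  2  2  2  0  0  0  0  0  1  1  1  1  1  2  2  2  0  0  0  0  0
P-positions are exactly the n with G(n) = 0.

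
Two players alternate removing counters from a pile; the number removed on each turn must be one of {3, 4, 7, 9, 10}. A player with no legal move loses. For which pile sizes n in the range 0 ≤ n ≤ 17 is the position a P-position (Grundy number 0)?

0, 1, 2, 13, 14, 15

G(0) = 0
G(1) = mex{} = 0
G(2) = mex{} = 0
G(3) = mex{0} = 1
G(4) = mex{0,0} = 1
G(5) = mex{0,0} = 1
G(6) = mex{1,0} = 2
G(7) = mex{1,1,0} = 2
G(8) = mex{1,1,0} = 2
G(9) = mex{2,1,0,0} = 3
G(10) = mex{2,2,1,0,0} = 3
G(11) = mex{2,2,1,0,0} = 3
G(12) = mex{3,2,1,1,0} = 4
G(13) = mex{3,3,2,1,1} = 0
G(14) = mex{3,3,2,1,1} = 0
G(15) = mex{4,3,2,2,1} = 0
G(16) = mex{0,4,3,2,2} = 1
G(17) = mex{0,0,3,2,2} = 1
P-positions are exactly the n with G(n) = 0.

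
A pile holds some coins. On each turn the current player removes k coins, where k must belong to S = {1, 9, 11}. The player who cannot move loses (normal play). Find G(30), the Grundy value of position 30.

0

G(0) = 0
G(1) = mex{0} = 1
G(2) = mex{1} = 0
G(3) = mex{0} = 1
G(4) = mex{1} = 0
G(5) = mex{0} = 1
G(6) = mex{1} = 0
G(7) = mex{0} = 1
G(8) = mex{1} = 0
G(9) = mex{0,0} = 1
G(10) = mex{1,1} = 0
G(11) = mex{0,0,0} = 1
G(12) = mex{1,1,1} = 0
G(13) = mex{0,0,0} = 1
G(14) = mex{1,1,1} = 0
G(15) = mex{0,0,0} = 1
G(16) = mex{1,1,1} = 0
G(17) = mex{0,0,0} = 1
G(18) = mex{1,1,1} = 0
G(19) = mex{0,0,0} = 1
G(20) = mex{1,1,1} = 0
G(21) = mex{0,0,0} = 1
G(22) = mex{1,1,1} = 0
G(23) = mex{0,0,0} = 1
G(24) = mex{1,1,1} = 0
G(25) = mex{0,0,0} = 1
G(26) = mex{1,1,1} = 0
G(27) = mex{0,0,0} = 1
G(28) = mex{1,1,1} = 0
G(29) = mex{0,0,0} = 1
G(30) = mex{1,1,1} = 0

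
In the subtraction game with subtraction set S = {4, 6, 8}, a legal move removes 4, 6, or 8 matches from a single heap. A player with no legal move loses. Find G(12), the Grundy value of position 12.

G(0) = 0
G(1) = mex{} = 0
G(2) = mex{} = 0
G(3) = mex{} = 0
G(4) = mex{0} = 1
G(5) = mex{0} = 1
G(6) = mex{0,0} = 1
G(7) = mex{0,0} = 1
G(8) = mex{1,0,0} = 2
G(9) = mex{1,0,0} = 2
G(10) = mex{1,1,0} = 2
G(11) = mex{1,1,0} = 2
G(12) = mex{2,1,1} = 0

0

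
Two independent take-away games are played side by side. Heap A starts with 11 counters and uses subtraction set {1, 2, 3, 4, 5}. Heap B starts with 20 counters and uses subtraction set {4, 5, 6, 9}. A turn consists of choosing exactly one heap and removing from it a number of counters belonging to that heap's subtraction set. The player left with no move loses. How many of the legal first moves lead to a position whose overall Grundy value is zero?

Heap A, S = {1, 2, 3, 4, 5}:
G(0) = 0
G(1) = mex{0} = 1
G(2) = mex{1,0} = 2
G(3) = mex{2,1,0} = 3
G(4) = mex{3,2,1,0} = 4
G(5) = mex{4,3,2,1,0} = 5
G(6) = mex{5,4,3,2,1} = 0
G(7) = mex{0,5,4,3,2} = 1
G(8) = mex{1,0,5,4,3} = 2
G(9) = mex{2,1,0,5,4} = 3
G(10) = mex{3,2,1,0,5} = 4
G(11) = mex{4,3,2,1,0} = 5
G_A(11) = 5.
Heap B, S = {4, 5, 6, 9}:
G(0) = 0
G(1) = mex{} = 0
G(2) = mex{} = 0
G(3) = mex{} = 0
G(4) = mex{0} = 1
G(5) = mex{0,0} = 1
G(6) = mex{0,0,0} = 1
G(7) = mex{0,0,0} = 1
G(8) = mex{1,0,0} = 2
G(9) = mex{1,1,0,0} = 2
G(10) = mex{1,1,1,0} = 2
G(11) = mex{1,1,1,0} = 2
G(12) = mex{2,1,1,0} = 3
G(13) = mex{2,2,1,1} = 0
G(14) = mex{2,2,2,1} = 0
G(15) = mex{2,2,2,1} = 0
G(16) = mex{3,2,2,1} = 0
G(17) = mex{0,3,2,2} = 1
G(18) = mex{0,0,3,2} = 1
G(19) = mex{0,0,0,2} = 1
G(20) = mex{0,0,0,2} = 1
G_B(20) = 1.
Combined Grundy value = 5 ⊕ 1 = 4.
A winning move leaves total XOR = 0, i.e. changes one component's Grundy value g to g ⊕ X where X is the current total.
Heap A: need g' = 5⊕4 = 1. Options: 11−1→G=4, 11−2→G=3, 11−3→G=2, 11−4→G=1, 11−5→G=0. Hits: 1.
Heap B: need g' = 1⊕4 = 5. Options: 20−4→G=0, 20−5→G=0, 20−6→G=0, 20−9→G=2. Hits: 0.

1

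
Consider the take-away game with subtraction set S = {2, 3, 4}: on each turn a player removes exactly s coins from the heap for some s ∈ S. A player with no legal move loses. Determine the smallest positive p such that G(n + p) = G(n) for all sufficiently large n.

6

n :  0  1  2  3  4  5  6  7  8  9 10 11 12 13 14
G :  0  0  1  1  2  2  0  0  1  1  2  2  0  0  1
G(n+6) = G(n) holds for n = 0,…,3 (a full window of length max(S) = 4), so the sequence is purely periodic with period 6.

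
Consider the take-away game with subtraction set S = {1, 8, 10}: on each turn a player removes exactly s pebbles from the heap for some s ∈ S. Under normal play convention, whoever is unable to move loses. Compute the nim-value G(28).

1

n :  0  1  2  3  4  5  6  7  8  9 10 11 12 13 14 15 16 17 18 19 20 21 22 23 24 25 26 27 28
G :  0  1  0  1  0  1  0  1  2  0  1  0  1  0  1  0  1  2  0  1  0  1  0  1  0  1  2  0  1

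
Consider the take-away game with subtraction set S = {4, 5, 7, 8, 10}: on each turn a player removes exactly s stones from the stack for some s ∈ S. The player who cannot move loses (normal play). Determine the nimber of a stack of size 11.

2

G(0) = 0
G(1) = mex{} = 0
G(2) = mex{} = 0
G(3) = mex{} = 0
G(4) = mex{0} = 1
G(5) = mex{0,0} = 1
G(6) = mex{0,0} = 1
G(7) = mex{0,0,0} = 1
G(8) = mex{1,0,0,0} = 2
G(9) = mex{1,1,0,0} = 2
G(10) = mex{1,1,0,0,0} = 2
G(11) = mex{1,1,1,0,0} = 2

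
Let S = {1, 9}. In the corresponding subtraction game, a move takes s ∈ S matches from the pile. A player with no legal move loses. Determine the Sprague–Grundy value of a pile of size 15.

n :  0  1  2  3  4  5  6  7  8  9 10 11 12 13 14 15
G :  0  1  0  1  0  1  0  1  0  1  0  1  0  1  0  1

1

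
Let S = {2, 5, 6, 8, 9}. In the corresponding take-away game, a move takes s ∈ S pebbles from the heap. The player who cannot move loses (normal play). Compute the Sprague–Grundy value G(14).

0

G(0) = 0
G(1) = mex{} = 0
G(2) = mex{0} = 1
G(3) = mex{0} = 1
G(4) = mex{1} = 0
G(5) = mex{1,0} = 2
G(6) = mex{0,0,0} = 1
G(7) = mex{2,1,0} = 3
G(8) = mex{1,1,1,0} = 2
G(9) = mex{3,0,1,0,0} = 2
G(10) = mex{2,2,0,1,0} = 3
G(11) = mex{2,1,2,1,1} = 0
G(12) = mex{3,3,1,0,1} = 2
G(13) = mex{0,2,3,2,0} = 1
G(14) = mex{2,2,2,1,2} = 0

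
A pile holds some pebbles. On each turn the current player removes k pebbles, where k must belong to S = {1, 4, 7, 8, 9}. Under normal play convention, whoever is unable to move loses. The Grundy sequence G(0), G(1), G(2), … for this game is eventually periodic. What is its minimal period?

15

G(0) = 0
G(1) = mex{0} = 1
G(2) = mex{1} = 0
G(3) = mex{0} = 1
G(4) = mex{1,0} = 2
G(5) = mex{2,1} = 0
G(6) = mex{0,0} = 1
G(7) = mex{1,1,0} = 2
G(8) = mex{2,2,1,0} = 3
G(9) = mex{3,0,0,1,0} = 2
G(10) = mex{2,1,1,0,1} = 3
G(11) = mex{3,2,2,1,0} = 4
G(12) = mex{4,3,0,2,1} = 5
G(13) = mex{5,2,1,0,2} = 3
G(14) = mex{3,3,2,1,0} = 4
G(15) = mex{4,4,3,2,1} = 0
G(16) = mex{0,5,2,3,2} = 1
G(17) = mex{1,3,3,2,3} = 0
G(18) = mex{0,4,4,3,2} = 1
G(19) = mex{1,0,5,4,3} = 2
G(20) = mex{2,1,3,5,4} = 0
G(21) = mex{0,0,4,3,5} = 1
G(22) = mex{1,1,0,4,3} = 2
G(23) = mex{2,2,1,0,4} = 3
G(24) = mex{3,0,0,1,0} = 2
G(25) = mex{2,1,1,0,1} = 3
G(26) = mex{3,2,2,1,0} = 4
G(27) = mex{4,3,0,2,1} = 5
G(28) = mex{5,2,1,0,2} = 3
G(29) = mex{3,3,2,1,0} = 4
G(30) = mex{4,4,3,2,1} = 0
G(31) = mex{0,5,2,3,2} = 1
G(n+15) = G(n) holds for n = 0,…,8 (a full window of length max(S) = 9), so the sequence is purely periodic with period 15.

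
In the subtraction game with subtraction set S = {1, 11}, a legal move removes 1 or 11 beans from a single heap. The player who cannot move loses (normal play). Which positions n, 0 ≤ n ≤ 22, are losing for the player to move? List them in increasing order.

G(0) = 0
G(1) = mex{0} = 1
G(2) = mex{1} = 0
G(3) = mex{0} = 1
G(4) = mex{1} = 0
G(5) = mex{0} = 1
G(6) = mex{1} = 0
G(7) = mex{0} = 1
G(8) = mex{1} = 0
G(9) = mex{0} = 1
G(10) = mex{1} = 0
G(11) = mex{0,0} = 1
G(12) = mex{1,1} = 0
G(13) = mex{0,0} = 1
G(14) = mex{1,1} = 0
G(15) = mex{0,0} = 1
G(16) = mex{1,1} = 0
G(17) = mex{0,0} = 1
G(18) = mex{1,1} = 0
G(19) = mex{0,0} = 1
G(20) = mex{1,1} = 0
G(21) = mex{0,0} = 1
G(22) = mex{1,1} = 0
P-positions are exactly the n with G(n) = 0.

0, 2, 4, 6, 8, 10, 12, 14, 16, 18, 20, 22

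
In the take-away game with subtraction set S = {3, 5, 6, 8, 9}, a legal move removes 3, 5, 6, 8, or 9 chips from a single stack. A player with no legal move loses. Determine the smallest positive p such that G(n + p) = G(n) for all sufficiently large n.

G(0) = 0
G(1) = mex{} = 0
G(2) = mex{} = 0
G(3) = mex{0} = 1
G(4) = mex{0} = 1
G(5) = mex{0,0} = 1
G(6) = mex{1,0,0} = 2
G(7) = mex{1,0,0} = 2
G(8) = mex{1,1,0,0} = 2
G(9) = mex{2,1,1,0,0} = 3
G(10) = mex{2,1,1,0,0} = 3
G(11) = mex{2,2,1,1,0} = 3
G(12) = mex{3,2,2,1,1} = 0
G(13) = mex{3,2,2,1,1} = 0
G(14) = mex{3,3,2,2,1} = 0
G(15) = mex{0,3,3,2,2} = 1
G(16) = mex{0,3,3,2,2} = 1
G(17) = mex{0,0,3,3,2} = 1
G(18) = mex{1,0,0,3,3} = 2
G(19) = mex{1,0,0,3,3} = 2
G(20) = mex{1,1,0,0,3} = 2
G(21) = mex{2,1,1,0,0} = 3
G(22) = mex{2,1,1,0,0} = 3
G(23) = mex{2,2,1,1,0} = 3
G(24) = mex{3,2,2,1,1} = 0
G(25) = mex{3,2,2,1,1} = 0
G(n+12) = G(n) holds for n = 0,…,8 (a full window of length max(S) = 9), so the sequence is purely periodic with period 12.

12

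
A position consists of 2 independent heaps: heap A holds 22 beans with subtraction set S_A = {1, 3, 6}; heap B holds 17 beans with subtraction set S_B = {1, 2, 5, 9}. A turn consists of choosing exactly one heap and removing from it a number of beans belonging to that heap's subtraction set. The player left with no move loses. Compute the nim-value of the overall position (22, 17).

1

Heap A, S = {1, 3, 6}:
n :  0  1  2  3  4  5  6  7  8  9 10 11 12 13 14 15 16 17 18 19 20 21 22
G :  0  1  0  1  0  1  2  3  2  0  1  0  1  0  1  2  3  2  0  1  0  1  0
G_A(22) = 0.
Heap B, S = {1, 2, 5, 9}:
G(0) = 0
G(1) = mex{0} = 1
G(2) = mex{1,0} = 2
G(3) = mex{2,1} = 0
G(4) = mex{0,2} = 1
G(5) = mex{1,0,0} = 2
G(6) = mex{2,1,1} = 0
G(7) = mex{0,2,2} = 1
G(8) = mex{1,0,0} = 2
G(9) = mex{2,1,1,0} = 3
G(10) = mex{3,2,2,1} = 0
G(11) = mex{0,3,0,2} = 1
G(12) = mex{1,0,1,0} = 2
G(13) = mex{2,1,2,1} = 0
G(14) = mex{0,2,3,2} = 1
G(15) = mex{1,0,0,0} = 2
G(16) = mex{2,1,1,1} = 0
G(17) = mex{0,2,2,2} = 1
G_B(17) = 1.
Combined Grundy value = 0 ⊕ 1 = 1.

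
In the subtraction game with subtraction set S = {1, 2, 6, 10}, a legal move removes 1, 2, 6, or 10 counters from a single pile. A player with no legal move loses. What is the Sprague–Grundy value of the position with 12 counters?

n :  0  1  2  3  4  5  6  7  8  9 10 11 12
G :  0  1  2  0  1  2  3  0  1  2  3  0  1

1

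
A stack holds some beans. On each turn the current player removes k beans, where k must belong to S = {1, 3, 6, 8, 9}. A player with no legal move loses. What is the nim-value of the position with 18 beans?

0

G(0) = 0
G(1) = mex{0} = 1
G(2) = mex{1} = 0
G(3) = mex{0,0} = 1
G(4) = mex{1,1} = 0
G(5) = mex{0,0} = 1
G(6) = mex{1,1,0} = 2
G(7) = mex{2,0,1} = 3
G(8) = mex{3,1,0,0} = 2
G(9) = mex{2,2,1,1,0} = 3
G(10) = mex{3,3,0,0,1} = 2
G(11) = mex{2,2,1,1,0} = 3
G(12) = mex{3,3,2,0,1} = 4
G(13) = mex{4,2,3,1,0} = 5
G(14) = mex{5,3,2,2,1} = 0
G(15) = mex{0,4,3,3,2} = 1
G(16) = mex{1,5,2,2,3} = 0
G(17) = mex{0,0,3,3,2} = 1
G(18) = mex{1,1,4,2,3} = 0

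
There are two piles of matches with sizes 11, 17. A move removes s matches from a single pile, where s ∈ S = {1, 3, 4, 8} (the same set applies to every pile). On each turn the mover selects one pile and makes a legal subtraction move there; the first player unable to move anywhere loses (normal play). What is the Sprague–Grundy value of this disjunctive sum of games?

All piles use S = {1, 3, 4, 8}:
n :  0  1  2  3  4  5  6  7  8  9 10 11 12 13 14 15 16 17
G :  0  1  0  1  2  3  2  0  1  0  1  2  3  2  0  1  0  1
Pile A: G(11) = 2.
Pile B: G(17) = 1.
Combined Grundy value = 2 ⊕ 1 = 3.

3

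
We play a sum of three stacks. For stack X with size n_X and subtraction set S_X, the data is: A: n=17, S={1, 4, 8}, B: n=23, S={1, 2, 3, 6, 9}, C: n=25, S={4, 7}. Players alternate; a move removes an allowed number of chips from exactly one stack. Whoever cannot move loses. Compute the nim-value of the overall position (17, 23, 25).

3

Stack A, S = {1, 4, 8}:
G(0) = 0
G(1) = mex{0} = 1
G(2) = mex{1} = 0
G(3) = mex{0} = 1
G(4) = mex{1,0} = 2
G(5) = mex{2,1} = 0
G(6) = mex{0,0} = 1
G(7) = mex{1,1} = 0
G(8) = mex{0,2,0} = 1
G(9) = mex{1,0,1} = 2
G(10) = mex{2,1,0} = 3
G(11) = mex{3,0,1} = 2
G(12) = mex{2,1,2} = 0
G(13) = mex{0,2,0} = 1
G(14) = mex{1,3,1} = 0
G(15) = mex{0,2,0} = 1
G(16) = mex{1,0,1} = 2
G(17) = mex{2,1,2} = 0
G_A(17) = 0.
Stack B, S = {1, 2, 3, 6, 9}:
G(0) = 0
G(1) = mex{0} = 1
G(2) = mex{1,0} = 2
G(3) = mex{2,1,0} = 3
G(4) = mex{3,2,1} = 0
G(5) = mex{0,3,2} = 1
G(6) = mex{1,0,3,0} = 2
G(7) = mex{2,1,0,1} = 3
G(8) = mex{3,2,1,2} = 0
G(9) = mex{0,3,2,3,0} = 1
G(10) = mex{1,0,3,0,1} = 2
G(11) = mex{2,1,0,1,2} = 3
G(12) = mex{3,2,1,2,3} = 0
G(13) = mex{0,3,2,3,0} = 1
G(14) = mex{1,0,3,0,1} = 2
G(15) = mex{2,1,0,1,2} = 3
G(16) = mex{3,2,1,2,3} = 0
G(17) = mex{0,3,2,3,0} = 1
G(18) = mex{1,0,3,0,1} = 2
G(19) = mex{2,1,0,1,2} = 3
G(20) = mex{3,2,1,2,3} = 0
G(21) = mex{0,3,2,3,0} = 1
G(22) = mex{1,0,3,0,1} = 2
G(23) = mex{2,1,0,1,2} = 3
G_B(23) = 3.
Stack C, S = {4, 7}:
G(0) = 0
G(1) = mex{} = 0
G(2) = mex{} = 0
G(3) = mex{} = 0
G(4) = mex{0} = 1
G(5) = mex{0} = 1
G(6) = mex{0} = 1
G(7) = mex{0,0} = 1
G(8) = mex{1,0} = 2
G(9) = mex{1,0} = 2
G(10) = mex{1,0} = 2
G(11) = mex{1,1} = 0
G(12) = mex{2,1} = 0
G(13) = mex{2,1} = 0
G(14) = mex{2,1} = 0
G(15) = mex{0,2} = 1
G(16) = mex{0,2} = 1
G(17) = mex{0,2} = 1
G(18) = mex{0,0} = 1
G(19) = mex{1,0} = 2
G(20) = mex{1,0} = 2
G(21) = mex{1,0} = 2
G(22) = mex{1,1} = 0
G(23) = mex{2,1} = 0
G(24) = mex{2,1} = 0
G(25) = mex{2,1} = 0
G_C(25) = 0.
Combined Grundy value = 0 ⊕ 3 ⊕ 0 = 3.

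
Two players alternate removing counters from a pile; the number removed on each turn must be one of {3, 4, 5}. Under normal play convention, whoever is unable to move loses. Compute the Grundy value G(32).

n :  0  1  2  3  4  5  6  7  8  9 10 11 12 13 14 15 16 17 18 19 20 21 22 23 24 25 26 27 28 29 30 31 32
G :  0  0  0  1  1  1  2  2  0  0  0  1  1  1  2  2  0  0  0  1  1  1  2  2  0  0  0  1  1  1  2  2  0

0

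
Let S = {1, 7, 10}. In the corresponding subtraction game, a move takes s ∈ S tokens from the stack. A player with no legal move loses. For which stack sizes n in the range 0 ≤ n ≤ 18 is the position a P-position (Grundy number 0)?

0, 2, 4, 6, 8, 17

G(0) = 0
G(1) = mex{0} = 1
G(2) = mex{1} = 0
G(3) = mex{0} = 1
G(4) = mex{1} = 0
G(5) = mex{0} = 1
G(6) = mex{1} = 0
G(7) = mex{0,0} = 1
G(8) = mex{1,1} = 0
G(9) = mex{0,0} = 1
G(10) = mex{1,1,0} = 2
G(11) = mex{2,0,1} = 3
G(12) = mex{3,1,0} = 2
G(13) = mex{2,0,1} = 3
G(14) = mex{3,1,0} = 2
G(15) = mex{2,0,1} = 3
G(16) = mex{3,1,0} = 2
G(17) = mex{2,2,1} = 0
G(18) = mex{0,3,0} = 1
P-positions are exactly the n with G(n) = 0.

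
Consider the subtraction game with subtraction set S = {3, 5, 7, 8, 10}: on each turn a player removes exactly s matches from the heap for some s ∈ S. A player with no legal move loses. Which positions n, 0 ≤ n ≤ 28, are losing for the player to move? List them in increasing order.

n :  0  1  2  3  4  5  6  7  8  9 10 11 12 13 14 15 16 17 18 19 20 21 22 23 24 25 26 27 28
G :  0  0  0  1  1  1  2  2  2  3  3  3  4  0  0  0  1  1  1  2  2  2  3  3  3  4  0  0  0
P-positions are exactly the n with G(n) = 0.

0, 1, 2, 13, 14, 15, 26, 27, 28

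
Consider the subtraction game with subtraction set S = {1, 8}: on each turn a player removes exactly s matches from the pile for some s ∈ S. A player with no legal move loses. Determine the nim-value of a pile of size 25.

G(0) = 0
G(1) = mex{0} = 1
G(2) = mex{1} = 0
G(3) = mex{0} = 1
G(4) = mex{1} = 0
G(5) = mex{0} = 1
G(6) = mex{1} = 0
G(7) = mex{0} = 1
G(8) = mex{1,0} = 2
G(9) = mex{2,1} = 0
G(10) = mex{0,0} = 1
G(11) = mex{1,1} = 0
G(12) = mex{0,0} = 1
G(13) = mex{1,1} = 0
G(14) = mex{0,0} = 1
G(15) = mex{1,1} = 0
G(16) = mex{0,2} = 1
G(17) = mex{1,0} = 2
G(18) = mex{2,1} = 0
G(19) = mex{0,0} = 1
G(20) = mex{1,1} = 0
G(21) = mex{0,0} = 1
G(22) = mex{1,1} = 0
G(23) = mex{0,0} = 1
G(24) = mex{1,1} = 0
G(25) = mex{0,2} = 1

1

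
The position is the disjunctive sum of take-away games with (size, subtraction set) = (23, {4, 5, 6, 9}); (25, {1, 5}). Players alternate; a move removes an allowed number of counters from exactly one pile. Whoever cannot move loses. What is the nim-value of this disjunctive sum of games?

Pile A, S = {4, 5, 6, 9}:
G(0) = 0
G(1) = mex{} = 0
G(2) = mex{} = 0
G(3) = mex{} = 0
G(4) = mex{0} = 1
G(5) = mex{0,0} = 1
G(6) = mex{0,0,0} = 1
G(7) = mex{0,0,0} = 1
G(8) = mex{1,0,0} = 2
G(9) = mex{1,1,0,0} = 2
G(10) = mex{1,1,1,0} = 2
G(11) = mex{1,1,1,0} = 2
G(12) = mex{2,1,1,0} = 3
G(13) = mex{2,2,1,1} = 0
G(14) = mex{2,2,2,1} = 0
G(15) = mex{2,2,2,1} = 0
G(16) = mex{3,2,2,1} = 0
G(17) = mex{0,3,2,2} = 1
G(18) = mex{0,0,3,2} = 1
G(19) = mex{0,0,0,2} = 1
G(20) = mex{0,0,0,2} = 1
G(21) = mex{1,0,0,3} = 2
G(22) = mex{1,1,0,0} = 2
G(23) = mex{1,1,1,0} = 2
G_A(23) = 2.
Pile B, S = {1, 5}:
n :  0  1  2  3  4  5  6  7  8  9 10 11 12 13 14 15 16 17 18 19 20 21 22 23 24 25
G :  0  1  0  1  0  1  0  1  0  1  0  1  0  1  0  1  0  1  0  1  0  1  0  1  0  1
G_B(25) = 1.
Combined Grundy value = 2 ⊕ 1 = 3.

3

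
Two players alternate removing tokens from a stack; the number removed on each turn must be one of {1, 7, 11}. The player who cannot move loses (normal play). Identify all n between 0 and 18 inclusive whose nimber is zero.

n :  0  1  2  3  4  5  6  7  8  9 10 11 12 13 14 15 16 17 18
G :  0  1  0  1  0  1  0  1  0  1  0  1  0  1  0  1  0  1  0
P-positions are exactly the n with G(n) = 0.

0, 2, 4, 6, 8, 10, 12, 14, 16, 18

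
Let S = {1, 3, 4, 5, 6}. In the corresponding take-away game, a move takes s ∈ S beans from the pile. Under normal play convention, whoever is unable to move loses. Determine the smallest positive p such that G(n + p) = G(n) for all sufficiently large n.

9

G(0) = 0
G(1) = mex{0} = 1
G(2) = mex{1} = 0
G(3) = mex{0,0} = 1
G(4) = mex{1,1,0} = 2
G(5) = mex{2,0,1,0} = 3
G(6) = mex{3,1,0,1,0} = 2
G(7) = mex{2,2,1,0,1} = 3
G(8) = mex{3,3,2,1,0} = 4
G(9) = mex{4,2,3,2,1} = 0
G(10) = mex{0,3,2,3,2} = 1
G(11) = mex{1,4,3,2,3} = 0
G(12) = mex{0,0,4,3,2} = 1
G(13) = mex{1,1,0,4,3} = 2
G(14) = mex{2,0,1,0,4} = 3
G(15) = mex{3,1,0,1,0} = 2
G(16) = mex{2,2,1,0,1} = 3
G(17) = mex{3,3,2,1,0} = 4
G(18) = mex{4,2,3,2,1} = 0
G(19) = mex{0,3,2,3,2} = 1
G(n+9) = G(n) holds for n = 0,…,5 (a full window of length max(S) = 6), so the sequence is purely periodic with period 9.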